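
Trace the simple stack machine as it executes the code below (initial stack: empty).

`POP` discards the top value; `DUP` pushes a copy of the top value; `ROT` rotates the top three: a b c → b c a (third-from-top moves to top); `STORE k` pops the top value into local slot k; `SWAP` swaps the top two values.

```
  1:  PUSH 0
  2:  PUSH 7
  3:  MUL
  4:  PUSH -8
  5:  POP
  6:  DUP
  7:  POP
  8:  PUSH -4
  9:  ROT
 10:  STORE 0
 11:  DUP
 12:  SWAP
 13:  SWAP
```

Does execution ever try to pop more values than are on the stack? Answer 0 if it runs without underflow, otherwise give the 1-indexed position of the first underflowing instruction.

9

PUSH 0  → 0
PUSH 7  → 0 7
MUL     → 0
PUSH -8 → 0 -8
POP     → 0
DUP     → 0 0
POP     → 0
PUSH -4 → 0 -4
ROT  — needs 3 operands, stack has 2 → underflow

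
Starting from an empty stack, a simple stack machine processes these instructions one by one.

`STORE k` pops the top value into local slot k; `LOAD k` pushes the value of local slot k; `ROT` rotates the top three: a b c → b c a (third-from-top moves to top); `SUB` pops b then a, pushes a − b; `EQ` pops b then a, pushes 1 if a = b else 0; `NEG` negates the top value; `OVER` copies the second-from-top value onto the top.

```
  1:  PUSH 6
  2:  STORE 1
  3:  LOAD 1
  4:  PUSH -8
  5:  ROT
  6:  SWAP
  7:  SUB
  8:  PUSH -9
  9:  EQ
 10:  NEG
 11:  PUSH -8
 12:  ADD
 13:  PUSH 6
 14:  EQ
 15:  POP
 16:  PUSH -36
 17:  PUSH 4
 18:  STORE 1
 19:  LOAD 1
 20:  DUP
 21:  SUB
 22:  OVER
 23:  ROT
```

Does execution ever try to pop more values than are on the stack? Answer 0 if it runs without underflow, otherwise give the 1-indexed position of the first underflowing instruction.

PUSH 6  : 6
STORE 1 : (empty)
LOAD 1  : 6
PUSH -8 : 6 -8
ROT  — needs 3 operands, stack has 2 → underflow

5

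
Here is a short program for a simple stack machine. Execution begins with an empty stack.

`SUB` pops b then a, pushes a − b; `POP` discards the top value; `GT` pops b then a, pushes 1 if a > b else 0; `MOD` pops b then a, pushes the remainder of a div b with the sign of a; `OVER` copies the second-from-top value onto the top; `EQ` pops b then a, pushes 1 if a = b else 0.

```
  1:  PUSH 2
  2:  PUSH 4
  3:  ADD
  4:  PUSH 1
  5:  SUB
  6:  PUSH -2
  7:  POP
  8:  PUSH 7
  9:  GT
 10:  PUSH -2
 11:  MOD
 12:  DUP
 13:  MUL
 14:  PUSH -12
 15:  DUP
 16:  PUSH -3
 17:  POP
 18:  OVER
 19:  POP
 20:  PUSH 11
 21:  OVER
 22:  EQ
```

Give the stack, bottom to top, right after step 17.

[0, -12, -12]

PUSH 2   -> [2]
PUSH 4   -> [2, 4]
ADD      -> [6]
PUSH 1   -> [6, 1]
SUB      -> [5]
PUSH -2  -> [5, -2]
POP      -> [5]
PUSH 7   -> [5, 7]
GT       -> [0]
PUSH -2  -> [0, -2]
MOD      -> [0]
DUP      -> [0, 0]
MUL      -> [0]
PUSH -12 -> [0, -12]
DUP      -> [0, -12, -12]
PUSH -3  -> [0, -12, -12, -3]
POP      -> [0, -12, -12]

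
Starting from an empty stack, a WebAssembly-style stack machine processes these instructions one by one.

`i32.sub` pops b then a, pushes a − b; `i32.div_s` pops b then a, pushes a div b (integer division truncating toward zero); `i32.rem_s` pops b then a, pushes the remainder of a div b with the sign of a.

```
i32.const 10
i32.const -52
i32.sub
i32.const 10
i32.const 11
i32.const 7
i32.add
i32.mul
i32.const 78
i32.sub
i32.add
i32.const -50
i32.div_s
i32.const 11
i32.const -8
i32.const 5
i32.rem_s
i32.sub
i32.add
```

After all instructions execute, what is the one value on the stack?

11

i32.const 10   [10]
i32.const -52  [10, -52]
i32.sub        [62]
i32.const 10   [62, 10]
i32.const 11   [62, 10, 11]
i32.const 7    [62, 10, 11, 7]
i32.add        [62, 10, 18]
i32.mul        [62, 180]
i32.const 78   [62, 180, 78]
i32.sub        [62, 102]
i32.add        [164]
i32.const -50  [164, -50]
i32.div_s      [-3]
i32.const 11   [-3, 11]
i32.const -8   [-3, 11, -8]
i32.const 5    [-3, 11, -8, 5]
i32.rem_s      [-3, 11, -3]
i32.sub        [-3, 14]
i32.add        [11]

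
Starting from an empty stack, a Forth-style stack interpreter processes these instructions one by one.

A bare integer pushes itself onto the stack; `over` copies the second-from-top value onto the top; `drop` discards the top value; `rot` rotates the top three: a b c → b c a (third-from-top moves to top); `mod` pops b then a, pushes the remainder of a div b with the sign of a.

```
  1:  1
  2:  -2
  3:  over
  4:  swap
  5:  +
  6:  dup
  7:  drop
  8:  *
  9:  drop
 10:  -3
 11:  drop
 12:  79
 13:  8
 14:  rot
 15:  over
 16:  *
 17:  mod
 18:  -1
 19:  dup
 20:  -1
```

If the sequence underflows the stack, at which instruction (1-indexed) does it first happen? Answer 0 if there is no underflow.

14

1    -> 1
-2   -> 1 -2
over -> 1 -2 1
swap -> 1 1 -2
+    -> 1 -1
dup  -> 1 -1 -1
drop -> 1 -1
*    -> -1
drop -> (empty)
-3   -> -3
drop -> (empty)
79   -> 79
8    -> 79 8
rot  — needs 3 operands, stack has 2 → underflow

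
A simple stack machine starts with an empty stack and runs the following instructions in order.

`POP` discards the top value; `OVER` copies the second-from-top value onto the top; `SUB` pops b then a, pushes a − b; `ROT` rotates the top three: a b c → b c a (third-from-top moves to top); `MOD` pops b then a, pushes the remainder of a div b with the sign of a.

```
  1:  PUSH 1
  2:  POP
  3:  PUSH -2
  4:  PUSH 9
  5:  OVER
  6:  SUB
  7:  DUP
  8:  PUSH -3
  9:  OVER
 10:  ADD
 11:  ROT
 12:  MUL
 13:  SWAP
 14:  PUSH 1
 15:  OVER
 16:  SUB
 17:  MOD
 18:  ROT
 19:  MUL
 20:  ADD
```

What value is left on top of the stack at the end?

PUSH 1  → 1
POP     → (empty)
PUSH -2 → -2
PUSH 9  → -2 9
OVER    → -2 9 -2
SUB     → -2 11
DUP     → -2 11 11
PUSH -3 → -2 11 11 -3
OVER    → -2 11 11 -3 11
ADD     → -2 11 11 8
ROT     → -2 11 8 11
MUL     → -2 11 88
SWAP    → -2 88 11
PUSH 1  → -2 88 11 1
OVER    → -2 88 11 1 11
SUB     → -2 88 11 -10
MOD     → -2 88 1
ROT     → 88 1 -2
MUL     → 88 -2
ADD     → 86

86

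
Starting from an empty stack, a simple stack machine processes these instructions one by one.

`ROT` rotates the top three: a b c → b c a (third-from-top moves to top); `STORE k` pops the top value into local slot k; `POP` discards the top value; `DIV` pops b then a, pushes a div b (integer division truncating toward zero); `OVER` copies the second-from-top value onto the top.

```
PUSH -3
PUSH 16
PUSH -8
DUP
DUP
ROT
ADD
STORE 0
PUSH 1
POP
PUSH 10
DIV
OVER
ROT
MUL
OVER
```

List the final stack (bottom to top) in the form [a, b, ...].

[-3, 0, 256, 0]

PUSH -3 : -3
PUSH 16 : -3 16
PUSH -8 : -3 16 -8
DUP     : -3 16 -8 -8
DUP     : -3 16 -8 -8 -8
ROT     : -3 16 -8 -8 -8
ADD     : -3 16 -8 -16
STORE 0 : -3 16 -8
PUSH 1  : -3 16 -8 1
POP     : -3 16 -8
PUSH 10 : -3 16 -8 10
DIV     : -3 16 0
OVER    : -3 16 0 16
ROT     : -3 0 16 16
MUL     : -3 0 256
OVER    : -3 0 256 0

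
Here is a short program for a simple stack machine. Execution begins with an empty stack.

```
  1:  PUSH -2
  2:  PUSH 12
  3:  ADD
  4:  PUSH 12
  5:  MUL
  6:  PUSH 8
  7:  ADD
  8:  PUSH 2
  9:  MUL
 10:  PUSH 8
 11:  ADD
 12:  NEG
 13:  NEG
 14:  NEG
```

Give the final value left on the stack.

PUSH -2 -> [-2]
PUSH 12 -> [-2, 12]
ADD     -> [10]
PUSH 12 -> [10, 12]
MUL     -> [120]
PUSH 8  -> [120, 8]
ADD     -> [128]
PUSH 2  -> [128, 2]
MUL     -> [256]
PUSH 8  -> [256, 8]
ADD     -> [264]
NEG     -> [-264]
NEG     -> [264]
NEG     -> [-264]

-264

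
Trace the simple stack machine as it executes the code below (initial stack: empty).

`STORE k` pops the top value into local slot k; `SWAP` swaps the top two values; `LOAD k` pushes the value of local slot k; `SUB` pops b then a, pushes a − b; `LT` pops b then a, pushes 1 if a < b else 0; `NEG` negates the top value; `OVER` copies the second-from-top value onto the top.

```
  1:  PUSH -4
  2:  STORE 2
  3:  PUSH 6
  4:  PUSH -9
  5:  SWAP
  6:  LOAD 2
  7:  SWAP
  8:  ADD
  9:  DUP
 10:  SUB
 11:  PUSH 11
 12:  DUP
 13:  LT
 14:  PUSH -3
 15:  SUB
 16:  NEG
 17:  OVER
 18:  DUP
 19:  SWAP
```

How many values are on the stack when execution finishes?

5

PUSH -4 → [-4]
STORE 2 → []
PUSH 6  → [6]
PUSH -9 → [6, -9]
SWAP    → [-9, 6]
LOAD 2  → [-9, 6, -4]
SWAP    → [-9, -4, 6]
ADD     → [-9, 2]
DUP     → [-9, 2, 2]
SUB     → [-9, 0]
PUSH 11 → [-9, 0, 11]
DUP     → [-9, 0, 11, 11]
LT      → [-9, 0, 0]
PUSH -3 → [-9, 0, 0, -3]
SUB     → [-9, 0, 3]
NEG     → [-9, 0, -3]
OVER    → [-9, 0, -3, 0]
DUP     → [-9, 0, -3, 0, 0]
SWAP    → [-9, 0, -3, 0, 0]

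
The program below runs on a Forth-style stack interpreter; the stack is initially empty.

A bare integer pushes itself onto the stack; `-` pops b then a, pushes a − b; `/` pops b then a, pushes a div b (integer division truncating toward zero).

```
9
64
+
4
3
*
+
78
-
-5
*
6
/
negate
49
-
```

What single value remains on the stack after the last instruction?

-44

9      → 9
64     → 9 64
+      → 73
4      → 73 4
3      → 73 4 3
*      → 73 12
+      → 85
78     → 85 78
-      → 7
-5     → 7 -5
*      → -35
6      → -35 6
/      → -5
negate → 5
49     → 5 49
-      → -44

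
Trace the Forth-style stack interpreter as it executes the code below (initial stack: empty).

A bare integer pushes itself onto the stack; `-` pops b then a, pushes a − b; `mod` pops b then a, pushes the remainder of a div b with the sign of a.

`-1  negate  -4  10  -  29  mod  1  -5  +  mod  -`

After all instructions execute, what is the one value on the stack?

3

-1     → -1
negate → 1
-4     → 1 -4
10     → 1 -4 10
-      → 1 -14
29     → 1 -14 29
mod    → 1 -14
1      → 1 -14 1
-5     → 1 -14 1 -5
+      → 1 -14 -4
mod    → 1 -2
-      → 3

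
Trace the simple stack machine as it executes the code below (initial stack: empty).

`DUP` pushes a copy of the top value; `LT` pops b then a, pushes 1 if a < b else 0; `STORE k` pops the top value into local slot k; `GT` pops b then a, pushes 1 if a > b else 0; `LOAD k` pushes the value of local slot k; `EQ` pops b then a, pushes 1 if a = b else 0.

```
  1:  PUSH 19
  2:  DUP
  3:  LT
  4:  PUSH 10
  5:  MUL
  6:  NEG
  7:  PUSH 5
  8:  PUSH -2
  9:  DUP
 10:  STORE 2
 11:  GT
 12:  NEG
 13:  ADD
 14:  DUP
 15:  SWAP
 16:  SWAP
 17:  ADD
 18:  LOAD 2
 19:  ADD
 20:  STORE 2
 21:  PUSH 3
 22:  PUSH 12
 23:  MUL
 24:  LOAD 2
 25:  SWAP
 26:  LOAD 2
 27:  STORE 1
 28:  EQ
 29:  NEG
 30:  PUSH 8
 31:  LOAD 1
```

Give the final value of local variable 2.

PUSH 19 → 19
DUP     → 19 19
LT      → 0
PUSH 10 → 0 10
MUL     → 0
NEG     → 0
PUSH 5  → 0 5
PUSH -2 → 0 5 -2
DUP     → 0 5 -2 -2
STORE 2 → 0 5 -2
GT      → 0 1
NEG     → 0 -1
ADD     → -1
DUP     → -1 -1
SWAP    → -1 -1
SWAP    → -1 -1
ADD     → -2
LOAD 2  → -2 -2
ADD     → -4
STORE 2 → (empty)
PUSH 3  → 3
PUSH 12 → 3 12
MUL     → 36
LOAD 2  → 36 -4
SWAP    → -4 36
LOAD 2  → -4 36 -4
STORE 1 → -4 36
EQ      → 0
NEG     → 0
PUSH 8  → 0 8
LOAD 1  → 0 8 -4

-4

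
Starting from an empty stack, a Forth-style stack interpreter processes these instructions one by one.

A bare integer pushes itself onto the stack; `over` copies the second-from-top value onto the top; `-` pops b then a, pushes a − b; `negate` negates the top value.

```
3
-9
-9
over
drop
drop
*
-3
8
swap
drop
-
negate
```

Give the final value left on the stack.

35

3       3
-9      3 -9
-9      3 -9 -9
over    3 -9 -9 -9
drop    3 -9 -9
drop    3 -9
*       -27
-3      -27 -3
8       -27 -3 8
swap    -27 8 -3
drop    -27 8
-       -35
negate  35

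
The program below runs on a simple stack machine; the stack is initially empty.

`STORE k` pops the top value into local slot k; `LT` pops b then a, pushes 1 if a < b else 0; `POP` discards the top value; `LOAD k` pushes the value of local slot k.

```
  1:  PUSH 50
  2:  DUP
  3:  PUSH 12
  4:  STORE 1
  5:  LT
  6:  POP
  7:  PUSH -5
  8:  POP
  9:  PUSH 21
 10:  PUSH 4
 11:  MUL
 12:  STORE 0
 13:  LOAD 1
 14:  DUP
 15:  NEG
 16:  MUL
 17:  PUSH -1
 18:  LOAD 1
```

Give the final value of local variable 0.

84

PUSH 50  [50]
DUP      [50, 50]
PUSH 12  [50, 50, 12]
STORE 1  [50, 50]
LT       [0]
POP      []
PUSH -5  [-5]
POP      []
PUSH 21  [21]
PUSH 4   [21, 4]
MUL      [84]
STORE 0  []
LOAD 1   [12]
DUP      [12, 12]
NEG      [12, -12]
MUL      [-144]
PUSH -1  [-144, -1]
LOAD 1   [-144, -1, 12]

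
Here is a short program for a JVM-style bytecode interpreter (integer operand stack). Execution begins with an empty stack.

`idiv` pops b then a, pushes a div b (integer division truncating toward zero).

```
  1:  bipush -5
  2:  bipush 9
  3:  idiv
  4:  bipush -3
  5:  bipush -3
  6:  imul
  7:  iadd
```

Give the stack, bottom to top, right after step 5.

bipush -5 : -5
bipush 9  : -5 9
idiv      : 0
bipush -3 : 0 -3
bipush -3 : 0 -3 -3

[0, -3, -3]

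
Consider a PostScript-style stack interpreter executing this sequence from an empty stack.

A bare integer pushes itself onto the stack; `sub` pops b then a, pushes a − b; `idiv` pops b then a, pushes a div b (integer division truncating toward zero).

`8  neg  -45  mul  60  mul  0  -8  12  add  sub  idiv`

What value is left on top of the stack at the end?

-5400

8     [8]
neg   [-8]
-45   [-8, -45]
mul   [360]
60    [360, 60]
mul   [21600]
0     [21600, 0]
-8    [21600, 0, -8]
12    [21600, 0, -8, 12]
add   [21600, 0, 4]
sub   [21600, -4]
idiv  [-5400]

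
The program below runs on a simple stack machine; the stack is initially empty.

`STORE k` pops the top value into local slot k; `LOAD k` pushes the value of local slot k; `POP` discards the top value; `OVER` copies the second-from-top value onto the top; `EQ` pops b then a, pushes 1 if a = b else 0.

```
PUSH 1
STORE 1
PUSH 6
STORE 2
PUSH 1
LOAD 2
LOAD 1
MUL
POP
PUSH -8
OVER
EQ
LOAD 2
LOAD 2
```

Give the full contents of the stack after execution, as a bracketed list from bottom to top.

PUSH 1  -> 1
STORE 1 -> (empty)
PUSH 6  -> 6
STORE 2 -> (empty)
PUSH 1  -> 1
LOAD 2  -> 1 6
LOAD 1  -> 1 6 1
MUL     -> 1 6
POP     -> 1
PUSH -8 -> 1 -8
OVER    -> 1 -8 1
EQ      -> 1 0
LOAD 2  -> 1 0 6
LOAD 2  -> 1 0 6 6

[1, 0, 6, 6]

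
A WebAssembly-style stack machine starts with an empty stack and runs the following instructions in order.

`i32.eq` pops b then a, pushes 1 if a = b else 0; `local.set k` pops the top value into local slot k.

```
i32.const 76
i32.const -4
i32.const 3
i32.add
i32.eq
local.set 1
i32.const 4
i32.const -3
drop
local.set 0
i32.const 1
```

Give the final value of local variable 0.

4

i32.const 76 : [76]
i32.const -4 : [76, -4]
i32.const 3  : [76, -4, 3]
i32.add      : [76, -1]
i32.eq       : [0]
local.set 1  : []
i32.const 4  : [4]
i32.const -3 : [4, -3]
drop         : [4]
local.set 0  : []
i32.const 1  : [1]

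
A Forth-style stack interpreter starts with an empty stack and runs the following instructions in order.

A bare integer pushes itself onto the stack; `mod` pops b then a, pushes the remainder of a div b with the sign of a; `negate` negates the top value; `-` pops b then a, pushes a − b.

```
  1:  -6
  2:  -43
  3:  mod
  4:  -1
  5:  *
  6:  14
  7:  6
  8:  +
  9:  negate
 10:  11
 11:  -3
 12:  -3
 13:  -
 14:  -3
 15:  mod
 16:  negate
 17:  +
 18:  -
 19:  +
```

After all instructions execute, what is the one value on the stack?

-6     -> -6
-43    -> -6 -43
mod    -> -6
-1     -> -6 -1
*      -> 6
14     -> 6 14
6      -> 6 14 6
+      -> 6 20
negate -> 6 -20
11     -> 6 -20 11
-3     -> 6 -20 11 -3
-3     -> 6 -20 11 -3 -3
-      -> 6 -20 11 0
-3     -> 6 -20 11 0 -3
mod    -> 6 -20 11 0
negate -> 6 -20 11 0
+      -> 6 -20 11
-      -> 6 -31
+      -> -25

-25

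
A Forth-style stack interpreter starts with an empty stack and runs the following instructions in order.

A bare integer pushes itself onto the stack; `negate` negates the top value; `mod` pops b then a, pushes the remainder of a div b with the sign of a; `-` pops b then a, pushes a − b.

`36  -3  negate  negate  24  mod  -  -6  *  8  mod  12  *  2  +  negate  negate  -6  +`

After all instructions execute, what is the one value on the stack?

36     : 36
-3     : 36 -3
negate : 36 3
negate : 36 -3
24     : 36 -3 24
mod    : 36 -3
-      : 39
-6     : 39 -6
*      : -234
8      : -234 8
mod    : -2
12     : -2 12
*      : -24
2      : -24 2
+      : -22
negate : 22
negate : -22
-6     : -22 -6
+      : -28

-28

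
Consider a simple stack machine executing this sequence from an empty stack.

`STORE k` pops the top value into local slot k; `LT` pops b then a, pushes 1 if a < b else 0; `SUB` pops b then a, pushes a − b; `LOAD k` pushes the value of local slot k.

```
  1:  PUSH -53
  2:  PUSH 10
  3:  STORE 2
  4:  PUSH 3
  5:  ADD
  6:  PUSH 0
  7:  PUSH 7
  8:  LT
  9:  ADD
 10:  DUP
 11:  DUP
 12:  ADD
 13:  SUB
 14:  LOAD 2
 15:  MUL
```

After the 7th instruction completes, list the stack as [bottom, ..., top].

[-50, 0, 7]

PUSH -53  -53
PUSH 10   -53 10
STORE 2   -53
PUSH 3    -53 3
ADD       -50
PUSH 0    -50 0
PUSH 7    -50 0 7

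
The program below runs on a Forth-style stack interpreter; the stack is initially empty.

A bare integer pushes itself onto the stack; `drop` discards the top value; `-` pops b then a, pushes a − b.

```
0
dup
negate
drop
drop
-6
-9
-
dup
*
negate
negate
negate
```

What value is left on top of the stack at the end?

0       [0]
dup     [0, 0]
negate  [0, 0]
drop    [0]
drop    []
-6      [-6]
-9      [-6, -9]
-       [3]
dup     [3, 3]
*       [9]
negate  [-9]
negate  [9]
negate  [-9]

-9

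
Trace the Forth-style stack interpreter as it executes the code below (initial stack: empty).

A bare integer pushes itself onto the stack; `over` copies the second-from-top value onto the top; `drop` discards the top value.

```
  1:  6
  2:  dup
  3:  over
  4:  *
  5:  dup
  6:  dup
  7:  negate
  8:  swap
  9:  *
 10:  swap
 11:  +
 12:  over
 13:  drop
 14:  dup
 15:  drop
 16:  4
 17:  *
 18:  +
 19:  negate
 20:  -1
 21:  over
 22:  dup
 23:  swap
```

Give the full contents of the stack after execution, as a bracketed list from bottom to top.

[5034, -1, 5034, 5034]

6      -> [6]
dup    -> [6, 6]
over   -> [6, 6, 6]
*      -> [6, 36]
dup    -> [6, 36, 36]
dup    -> [6, 36, 36, 36]
negate -> [6, 36, 36, -36]
swap   -> [6, 36, -36, 36]
*      -> [6, 36, -1296]
swap   -> [6, -1296, 36]
+      -> [6, -1260]
over   -> [6, -1260, 6]
drop   -> [6, -1260]
dup    -> [6, -1260, -1260]
drop   -> [6, -1260]
4      -> [6, -1260, 4]
*      -> [6, -5040]
+      -> [-5034]
negate -> [5034]
-1     -> [5034, -1]
over   -> [5034, -1, 5034]
dup    -> [5034, -1, 5034, 5034]
swap   -> [5034, -1, 5034, 5034]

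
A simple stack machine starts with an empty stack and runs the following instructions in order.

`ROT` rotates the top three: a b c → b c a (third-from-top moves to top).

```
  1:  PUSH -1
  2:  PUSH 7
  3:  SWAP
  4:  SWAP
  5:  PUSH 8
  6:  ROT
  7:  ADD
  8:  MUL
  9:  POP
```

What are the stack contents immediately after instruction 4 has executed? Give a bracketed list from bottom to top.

[-1, 7]

PUSH -1 -> [-1]
PUSH 7  -> [-1, 7]
SWAP    -> [7, -1]
SWAP    -> [-1, 7]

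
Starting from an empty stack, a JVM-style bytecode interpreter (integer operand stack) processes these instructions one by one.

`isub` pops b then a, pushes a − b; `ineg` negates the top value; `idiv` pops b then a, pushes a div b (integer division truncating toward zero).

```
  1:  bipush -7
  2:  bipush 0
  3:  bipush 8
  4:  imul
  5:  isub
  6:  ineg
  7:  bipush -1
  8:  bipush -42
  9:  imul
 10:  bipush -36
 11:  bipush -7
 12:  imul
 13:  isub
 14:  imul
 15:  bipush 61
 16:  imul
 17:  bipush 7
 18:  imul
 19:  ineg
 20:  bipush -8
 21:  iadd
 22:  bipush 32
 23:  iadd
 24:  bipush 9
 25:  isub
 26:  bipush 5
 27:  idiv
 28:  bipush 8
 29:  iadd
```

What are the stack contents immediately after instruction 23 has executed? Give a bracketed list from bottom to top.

[627714]

bipush -7  : -7
bipush 0   : -7 0
bipush 8   : -7 0 8
imul       : -7 0
isub       : -7
ineg       : 7
bipush -1  : 7 -1
bipush -42 : 7 -1 -42
imul       : 7 42
bipush -36 : 7 42 -36
bipush -7  : 7 42 -36 -7
imul       : 7 42 252
isub       : 7 -210
imul       : -1470
bipush 61  : -1470 61
imul       : -89670
bipush 7   : -89670 7
imul       : -627690
ineg       : 627690
bipush -8  : 627690 -8
iadd       : 627682
bipush 32  : 627682 32
iadd       : 627714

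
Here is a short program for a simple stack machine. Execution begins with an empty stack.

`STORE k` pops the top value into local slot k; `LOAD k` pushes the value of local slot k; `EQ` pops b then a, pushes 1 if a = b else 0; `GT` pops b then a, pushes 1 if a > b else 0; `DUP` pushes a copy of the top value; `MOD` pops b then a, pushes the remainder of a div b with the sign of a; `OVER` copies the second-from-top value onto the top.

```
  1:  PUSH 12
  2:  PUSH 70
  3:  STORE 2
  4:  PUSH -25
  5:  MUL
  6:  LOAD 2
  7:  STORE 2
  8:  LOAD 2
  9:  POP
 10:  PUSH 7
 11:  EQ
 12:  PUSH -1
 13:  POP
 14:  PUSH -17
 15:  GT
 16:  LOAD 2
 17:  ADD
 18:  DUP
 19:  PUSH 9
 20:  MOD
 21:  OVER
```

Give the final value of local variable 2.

PUSH 12  -> [12]
PUSH 70  -> [12, 70]
STORE 2  -> [12]
PUSH -25 -> [12, -25]
MUL      -> [-300]
LOAD 2   -> [-300, 70]
STORE 2  -> [-300]
LOAD 2   -> [-300, 70]
POP      -> [-300]
PUSH 7   -> [-300, 7]
EQ       -> [0]
PUSH -1  -> [0, -1]
POP      -> [0]
PUSH -17 -> [0, -17]
GT       -> [1]
LOAD 2   -> [1, 70]
ADD      -> [71]
DUP      -> [71, 71]
PUSH 9   -> [71, 71, 9]
MOD      -> [71, 8]
OVER     -> [71, 8, 71]

70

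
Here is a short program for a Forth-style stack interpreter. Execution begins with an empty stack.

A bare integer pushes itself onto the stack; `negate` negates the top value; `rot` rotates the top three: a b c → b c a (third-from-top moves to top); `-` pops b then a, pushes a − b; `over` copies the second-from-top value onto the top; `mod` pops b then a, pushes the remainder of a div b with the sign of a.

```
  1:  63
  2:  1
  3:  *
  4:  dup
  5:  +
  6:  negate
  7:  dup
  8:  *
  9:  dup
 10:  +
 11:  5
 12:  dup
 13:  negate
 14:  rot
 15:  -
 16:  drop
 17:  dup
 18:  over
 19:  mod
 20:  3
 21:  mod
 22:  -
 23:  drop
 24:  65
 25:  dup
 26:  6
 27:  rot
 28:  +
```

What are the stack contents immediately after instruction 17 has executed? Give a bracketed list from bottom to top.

63     -> 63
1      -> 63 1
*      -> 63
dup    -> 63 63
+      -> 126
negate -> -126
dup    -> -126 -126
*      -> 15876
dup    -> 15876 15876
+      -> 31752
5      -> 31752 5
dup    -> 31752 5 5
negate -> 31752 5 -5
rot    -> 5 -5 31752
-      -> 5 -31757
drop   -> 5
dup    -> 5 5

[5, 5]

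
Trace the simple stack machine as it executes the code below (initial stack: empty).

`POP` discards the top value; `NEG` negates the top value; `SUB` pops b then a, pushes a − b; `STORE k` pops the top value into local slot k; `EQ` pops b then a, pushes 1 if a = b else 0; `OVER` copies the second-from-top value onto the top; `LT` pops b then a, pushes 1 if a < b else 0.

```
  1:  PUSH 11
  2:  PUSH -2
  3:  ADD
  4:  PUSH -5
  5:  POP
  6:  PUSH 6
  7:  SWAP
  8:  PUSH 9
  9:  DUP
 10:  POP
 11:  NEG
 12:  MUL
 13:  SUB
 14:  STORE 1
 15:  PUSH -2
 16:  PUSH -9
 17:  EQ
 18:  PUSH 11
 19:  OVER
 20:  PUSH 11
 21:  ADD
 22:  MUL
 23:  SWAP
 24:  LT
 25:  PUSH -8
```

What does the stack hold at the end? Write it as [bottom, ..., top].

PUSH 11 -> 11
PUSH -2 -> 11 -2
ADD     -> 9
PUSH -5 -> 9 -5
POP     -> 9
PUSH 6  -> 9 6
SWAP    -> 6 9
PUSH 9  -> 6 9 9
DUP     -> 6 9 9 9
POP     -> 6 9 9
NEG     -> 6 9 -9
MUL     -> 6 -81
SUB     -> 87
STORE 1 -> (empty)
PUSH -2 -> -2
PUSH -9 -> -2 -9
EQ      -> 0
PUSH 11 -> 0 11
OVER    -> 0 11 0
PUSH 11 -> 0 11 0 11
ADD     -> 0 11 11
MUL     -> 0 121
SWAP    -> 121 0
LT      -> 0
PUSH -8 -> 0 -8

[0, -8]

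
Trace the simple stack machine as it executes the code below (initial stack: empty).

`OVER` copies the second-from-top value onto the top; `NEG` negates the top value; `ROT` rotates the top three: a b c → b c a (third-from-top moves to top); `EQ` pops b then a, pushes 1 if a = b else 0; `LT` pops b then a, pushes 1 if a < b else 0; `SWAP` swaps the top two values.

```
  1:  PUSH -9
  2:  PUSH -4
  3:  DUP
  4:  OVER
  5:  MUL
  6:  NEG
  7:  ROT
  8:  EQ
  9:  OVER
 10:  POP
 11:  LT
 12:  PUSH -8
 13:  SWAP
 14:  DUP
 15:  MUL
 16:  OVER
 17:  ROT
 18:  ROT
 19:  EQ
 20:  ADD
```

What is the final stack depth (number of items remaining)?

PUSH -9 → [-9]
PUSH -4 → [-9, -4]
DUP     → [-9, -4, -4]
OVER    → [-9, -4, -4, -4]
MUL     → [-9, -4, 16]
NEG     → [-9, -4, -16]
ROT     → [-4, -16, -9]
EQ      → [-4, 0]
OVER    → [-4, 0, -4]
POP     → [-4, 0]
LT      → [1]
PUSH -8 → [1, -8]
SWAP    → [-8, 1]
DUP     → [-8, 1, 1]
MUL     → [-8, 1]
OVER    → [-8, 1, -8]
ROT     → [1, -8, -8]
ROT     → [-8, -8, 1]
EQ      → [-8, 0]
ADD     → [-8]

1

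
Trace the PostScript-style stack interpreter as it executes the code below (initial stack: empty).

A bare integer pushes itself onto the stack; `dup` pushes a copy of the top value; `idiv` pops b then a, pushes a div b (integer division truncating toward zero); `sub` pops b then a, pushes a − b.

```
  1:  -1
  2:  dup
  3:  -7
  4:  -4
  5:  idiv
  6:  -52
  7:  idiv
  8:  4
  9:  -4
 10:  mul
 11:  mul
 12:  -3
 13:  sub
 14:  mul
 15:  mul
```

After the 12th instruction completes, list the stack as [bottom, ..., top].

-1   : [-1]
dup  : [-1, -1]
-7   : [-1, -1, -7]
-4   : [-1, -1, -7, -4]
idiv : [-1, -1, 1]
-52  : [-1, -1, 1, -52]
idiv : [-1, -1, 0]
4    : [-1, -1, 0, 4]
-4   : [-1, -1, 0, 4, -4]
mul  : [-1, -1, 0, -16]
mul  : [-1, -1, 0]
-3   : [-1, -1, 0, -3]

[-1, -1, 0, -3]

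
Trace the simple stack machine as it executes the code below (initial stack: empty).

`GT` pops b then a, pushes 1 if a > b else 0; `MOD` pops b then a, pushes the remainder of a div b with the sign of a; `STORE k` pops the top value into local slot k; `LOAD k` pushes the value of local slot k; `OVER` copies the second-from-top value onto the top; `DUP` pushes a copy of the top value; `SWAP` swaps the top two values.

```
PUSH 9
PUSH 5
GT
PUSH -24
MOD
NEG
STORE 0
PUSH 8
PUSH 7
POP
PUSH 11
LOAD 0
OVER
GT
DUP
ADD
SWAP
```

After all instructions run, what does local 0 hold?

PUSH 9   → [9]
PUSH 5   → [9, 5]
GT       → [1]
PUSH -24 → [1, -24]
MOD      → [1]
NEG      → [-1]
STORE 0  → []
PUSH 8   → [8]
PUSH 7   → [8, 7]
POP      → [8]
PUSH 11  → [8, 11]
LOAD 0   → [8, 11, -1]
OVER     → [8, 11, -1, 11]
GT       → [8, 11, 0]
DUP      → [8, 11, 0, 0]
ADD      → [8, 11, 0]
SWAP     → [8, 0, 11]

-1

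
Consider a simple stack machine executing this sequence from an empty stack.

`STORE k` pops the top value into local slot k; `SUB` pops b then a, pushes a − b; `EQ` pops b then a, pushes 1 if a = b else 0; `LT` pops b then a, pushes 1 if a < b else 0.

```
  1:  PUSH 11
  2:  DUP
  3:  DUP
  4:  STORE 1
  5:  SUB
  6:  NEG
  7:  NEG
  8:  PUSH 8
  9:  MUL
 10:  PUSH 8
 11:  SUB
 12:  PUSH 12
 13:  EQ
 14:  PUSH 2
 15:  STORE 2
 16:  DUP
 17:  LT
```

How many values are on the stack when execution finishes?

PUSH 11  11
DUP      11 11
DUP      11 11 11
STORE 1  11 11
SUB      0
NEG      0
NEG      0
PUSH 8   0 8
MUL      0
PUSH 8   0 8
SUB      -8
PUSH 12  -8 12
EQ       0
PUSH 2   0 2
STORE 2  0
DUP      0 0
LT       0

1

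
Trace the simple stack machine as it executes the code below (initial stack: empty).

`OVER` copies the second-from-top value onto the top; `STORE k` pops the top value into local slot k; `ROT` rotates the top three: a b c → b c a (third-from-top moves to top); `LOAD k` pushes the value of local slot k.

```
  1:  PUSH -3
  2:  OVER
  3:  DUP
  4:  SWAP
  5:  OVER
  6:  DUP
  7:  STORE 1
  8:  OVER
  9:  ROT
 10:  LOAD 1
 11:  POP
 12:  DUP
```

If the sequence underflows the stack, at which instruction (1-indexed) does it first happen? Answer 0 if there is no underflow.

2

PUSH -3 → [-3]
OVER  — needs 2 operands, stack has 1 → underflow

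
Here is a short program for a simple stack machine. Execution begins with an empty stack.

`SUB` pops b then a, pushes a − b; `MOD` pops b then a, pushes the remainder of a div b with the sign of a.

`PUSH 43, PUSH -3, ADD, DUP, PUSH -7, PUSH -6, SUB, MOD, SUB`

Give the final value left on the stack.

40

PUSH 43 : [43]
PUSH -3 : [43, -3]
ADD     : [40]
DUP     : [40, 40]
PUSH -7 : [40, 40, -7]
PUSH -6 : [40, 40, -7, -6]
SUB     : [40, 40, -1]
MOD     : [40, 0]
SUB     : [40]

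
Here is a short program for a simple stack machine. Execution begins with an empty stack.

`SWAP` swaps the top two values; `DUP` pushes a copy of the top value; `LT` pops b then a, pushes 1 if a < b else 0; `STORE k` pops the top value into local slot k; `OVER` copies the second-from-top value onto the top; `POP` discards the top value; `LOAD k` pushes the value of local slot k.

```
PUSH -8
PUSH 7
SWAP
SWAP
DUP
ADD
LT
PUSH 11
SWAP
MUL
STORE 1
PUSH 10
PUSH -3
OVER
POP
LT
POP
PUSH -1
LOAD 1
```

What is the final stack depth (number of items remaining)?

2

PUSH -8  -8
PUSH 7   -8 7
SWAP     7 -8
SWAP     -8 7
DUP      -8 7 7
ADD      -8 14
LT       1
PUSH 11  1 11
SWAP     11 1
MUL      11
STORE 1  (empty)
PUSH 10  10
PUSH -3  10 -3
OVER     10 -3 10
POP      10 -3
LT       0
POP      (empty)
PUSH -1  -1
LOAD 1   -1 11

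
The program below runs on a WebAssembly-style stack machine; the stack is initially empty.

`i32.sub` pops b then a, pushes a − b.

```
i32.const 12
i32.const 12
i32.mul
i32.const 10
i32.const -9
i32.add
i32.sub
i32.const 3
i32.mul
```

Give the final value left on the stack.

429

i32.const 12  [12]
i32.const 12  [12, 12]
i32.mul       [144]
i32.const 10  [144, 10]
i32.const -9  [144, 10, -9]
i32.add       [144, 1]
i32.sub       [143]
i32.const 3   [143, 3]
i32.mul       [429]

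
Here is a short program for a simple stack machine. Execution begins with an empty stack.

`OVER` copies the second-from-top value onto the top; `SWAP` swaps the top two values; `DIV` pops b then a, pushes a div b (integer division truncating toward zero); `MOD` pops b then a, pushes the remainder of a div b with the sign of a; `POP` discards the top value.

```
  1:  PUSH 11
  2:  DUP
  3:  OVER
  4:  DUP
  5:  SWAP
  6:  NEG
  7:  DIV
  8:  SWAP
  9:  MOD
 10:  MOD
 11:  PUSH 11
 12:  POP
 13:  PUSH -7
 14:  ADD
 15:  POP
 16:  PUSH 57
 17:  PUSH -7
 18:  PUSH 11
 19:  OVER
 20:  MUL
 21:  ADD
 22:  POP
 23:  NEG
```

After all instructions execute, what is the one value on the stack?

-57

PUSH 11 → 11
DUP     → 11 11
OVER    → 11 11 11
DUP     → 11 11 11 11
SWAP    → 11 11 11 11
NEG     → 11 11 11 -11
DIV     → 11 11 -1
SWAP    → 11 -1 11
MOD     → 11 -1
MOD     → 0
PUSH 11 → 0 11
POP     → 0
PUSH -7 → 0 -7
ADD     → -7
POP     → (empty)
PUSH 57 → 57
PUSH -7 → 57 -7
PUSH 11 → 57 -7 11
OVER    → 57 -7 11 -7
MUL     → 57 -7 -77
ADD     → 57 -84
POP     → 57
NEG     → -57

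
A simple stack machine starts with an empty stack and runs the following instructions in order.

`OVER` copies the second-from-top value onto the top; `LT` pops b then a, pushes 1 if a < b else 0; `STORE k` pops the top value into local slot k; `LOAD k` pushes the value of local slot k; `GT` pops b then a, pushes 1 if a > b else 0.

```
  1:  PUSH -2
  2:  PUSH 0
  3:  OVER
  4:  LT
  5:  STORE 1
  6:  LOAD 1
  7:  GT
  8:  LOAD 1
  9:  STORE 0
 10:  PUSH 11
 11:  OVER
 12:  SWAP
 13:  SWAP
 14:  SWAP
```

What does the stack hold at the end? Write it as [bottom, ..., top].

PUSH -2 -> -2
PUSH 0  -> -2 0
OVER    -> -2 0 -2
LT      -> -2 0
STORE 1 -> -2
LOAD 1  -> -2 0
GT      -> 0
LOAD 1  -> 0 0
STORE 0 -> 0
PUSH 11 -> 0 11
OVER    -> 0 11 0
SWAP    -> 0 0 11
SWAP    -> 0 11 0
SWAP    -> 0 0 11

[0, 0, 11]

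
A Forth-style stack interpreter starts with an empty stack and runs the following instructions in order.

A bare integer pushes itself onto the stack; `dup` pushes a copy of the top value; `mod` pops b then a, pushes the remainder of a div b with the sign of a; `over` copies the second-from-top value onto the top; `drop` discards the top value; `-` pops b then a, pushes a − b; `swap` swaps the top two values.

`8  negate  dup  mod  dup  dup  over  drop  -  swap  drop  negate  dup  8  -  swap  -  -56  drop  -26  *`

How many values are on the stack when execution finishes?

8      -> [8]
negate -> [-8]
dup    -> [-8, -8]
mod    -> [0]
dup    -> [0, 0]
dup    -> [0, 0, 0]
over   -> [0, 0, 0, 0]
drop   -> [0, 0, 0]
-      -> [0, 0]
swap   -> [0, 0]
drop   -> [0]
negate -> [0]
dup    -> [0, 0]
8      -> [0, 0, 8]
-      -> [0, -8]
swap   -> [-8, 0]
-      -> [-8]
-56    -> [-8, -56]
drop   -> [-8]
-26    -> [-8, -26]
*      -> [208]

1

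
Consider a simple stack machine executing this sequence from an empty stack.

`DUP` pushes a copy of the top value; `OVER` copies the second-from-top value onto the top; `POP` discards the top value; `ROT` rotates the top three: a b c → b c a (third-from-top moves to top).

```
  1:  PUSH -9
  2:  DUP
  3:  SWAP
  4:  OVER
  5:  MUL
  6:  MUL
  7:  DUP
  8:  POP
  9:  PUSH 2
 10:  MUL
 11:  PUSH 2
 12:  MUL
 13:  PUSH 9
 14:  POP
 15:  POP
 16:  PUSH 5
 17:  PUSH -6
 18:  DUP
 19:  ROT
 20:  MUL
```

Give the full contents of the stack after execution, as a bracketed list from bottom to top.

PUSH -9 → -9
DUP     → -9 -9
SWAP    → -9 -9
OVER    → -9 -9 -9
MUL     → -9 81
MUL     → -729
DUP     → -729 -729
POP     → -729
PUSH 2  → -729 2
MUL     → -1458
PUSH 2  → -1458 2
MUL     → -2916
PUSH 9  → -2916 9
POP     → -2916
POP     → (empty)
PUSH 5  → 5
PUSH -6 → 5 -6
DUP     → 5 -6 -6
ROT     → -6 -6 5
MUL     → -6 -30

[-6, -30]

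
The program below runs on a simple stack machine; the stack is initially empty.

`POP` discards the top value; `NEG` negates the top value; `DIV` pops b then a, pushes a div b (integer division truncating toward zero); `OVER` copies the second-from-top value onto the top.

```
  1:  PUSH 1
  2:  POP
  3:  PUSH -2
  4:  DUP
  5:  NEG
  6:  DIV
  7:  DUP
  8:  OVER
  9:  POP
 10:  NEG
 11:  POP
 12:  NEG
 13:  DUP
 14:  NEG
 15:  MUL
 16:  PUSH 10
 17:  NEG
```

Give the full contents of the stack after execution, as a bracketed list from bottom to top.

PUSH 1  -> [1]
POP     -> []
PUSH -2 -> [-2]
DUP     -> [-2, -2]
NEG     -> [-2, 2]
DIV     -> [-1]
DUP     -> [-1, -1]
OVER    -> [-1, -1, -1]
POP     -> [-1, -1]
NEG     -> [-1, 1]
POP     -> [-1]
NEG     -> [1]
DUP     -> [1, 1]
NEG     -> [1, -1]
MUL     -> [-1]
PUSH 10 -> [-1, 10]
NEG     -> [-1, -10]

[-1, -10]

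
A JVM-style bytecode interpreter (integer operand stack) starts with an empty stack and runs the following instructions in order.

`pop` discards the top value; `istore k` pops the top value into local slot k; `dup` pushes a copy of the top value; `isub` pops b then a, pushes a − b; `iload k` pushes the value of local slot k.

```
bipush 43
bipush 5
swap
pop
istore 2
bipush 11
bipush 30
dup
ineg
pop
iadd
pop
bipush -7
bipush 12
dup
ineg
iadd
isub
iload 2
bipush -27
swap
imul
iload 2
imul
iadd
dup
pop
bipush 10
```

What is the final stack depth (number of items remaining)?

bipush 43   43
bipush 5    43 5
swap        5 43
pop         5
istore 2    (empty)
bipush 11   11
bipush 30   11 30
dup         11 30 30
ineg        11 30 -30
pop         11 30
iadd        41
pop         (empty)
bipush -7   -7
bipush 12   -7 12
dup         -7 12 12
ineg        -7 12 -12
iadd        -7 0
isub        -7
iload 2     -7 5
bipush -27  -7 5 -27
swap        -7 -27 5
imul        -7 -135
iload 2     -7 -135 5
imul        -7 -675
iadd        -682
dup         -682 -682
pop         -682
bipush 10   -682 10

2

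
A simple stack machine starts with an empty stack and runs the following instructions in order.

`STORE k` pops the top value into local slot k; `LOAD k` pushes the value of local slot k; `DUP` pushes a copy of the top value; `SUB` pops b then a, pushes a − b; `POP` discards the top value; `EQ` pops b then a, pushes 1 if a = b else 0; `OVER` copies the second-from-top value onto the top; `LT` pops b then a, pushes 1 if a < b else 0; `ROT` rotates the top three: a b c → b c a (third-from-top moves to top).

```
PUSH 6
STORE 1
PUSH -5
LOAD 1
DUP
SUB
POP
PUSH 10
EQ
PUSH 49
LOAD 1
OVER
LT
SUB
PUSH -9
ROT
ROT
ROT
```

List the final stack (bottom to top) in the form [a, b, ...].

[0, 48, -9]

PUSH 6  -> [6]
STORE 1 -> []
PUSH -5 -> [-5]
LOAD 1  -> [-5, 6]
DUP     -> [-5, 6, 6]
SUB     -> [-5, 0]
POP     -> [-5]
PUSH 10 -> [-5, 10]
EQ      -> [0]
PUSH 49 -> [0, 49]
LOAD 1  -> [0, 49, 6]
OVER    -> [0, 49, 6, 49]
LT      -> [0, 49, 1]
SUB     -> [0, 48]
PUSH -9 -> [0, 48, -9]
ROT     -> [48, -9, 0]
ROT     -> [-9, 0, 48]
ROT     -> [0, 48, -9]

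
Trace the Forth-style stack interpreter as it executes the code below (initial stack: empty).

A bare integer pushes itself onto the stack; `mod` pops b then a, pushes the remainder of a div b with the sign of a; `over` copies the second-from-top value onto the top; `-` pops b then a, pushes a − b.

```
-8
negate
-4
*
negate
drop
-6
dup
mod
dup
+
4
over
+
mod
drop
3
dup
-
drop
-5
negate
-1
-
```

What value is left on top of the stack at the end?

6

-8     → [-8]
negate → [8]
-4     → [8, -4]
*      → [-32]
negate → [32]
drop   → []
-6     → [-6]
dup    → [-6, -6]
mod    → [0]
dup    → [0, 0]
+      → [0]
4      → [0, 4]
over   → [0, 4, 0]
+      → [0, 4]
mod    → [0]
drop   → []
3      → [3]
dup    → [3, 3]
-      → [0]
drop   → []
-5     → [-5]
negate → [5]
-1     → [5, -1]
-      → [6]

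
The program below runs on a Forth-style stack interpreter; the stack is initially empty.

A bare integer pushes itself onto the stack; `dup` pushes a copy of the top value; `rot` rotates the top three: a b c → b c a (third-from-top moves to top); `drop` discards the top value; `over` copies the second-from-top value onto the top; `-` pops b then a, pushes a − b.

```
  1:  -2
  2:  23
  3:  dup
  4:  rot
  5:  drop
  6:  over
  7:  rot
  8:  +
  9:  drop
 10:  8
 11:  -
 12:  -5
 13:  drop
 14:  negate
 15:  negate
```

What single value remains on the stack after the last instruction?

-2     → [-2]
23     → [-2, 23]
dup    → [-2, 23, 23]
rot    → [23, 23, -2]
drop   → [23, 23]
over   → [23, 23, 23]
rot    → [23, 23, 23]
+      → [23, 46]
drop   → [23]
8      → [23, 8]
-      → [15]
-5     → [15, -5]
drop   → [15]
negate → [-15]
negate → [15]

15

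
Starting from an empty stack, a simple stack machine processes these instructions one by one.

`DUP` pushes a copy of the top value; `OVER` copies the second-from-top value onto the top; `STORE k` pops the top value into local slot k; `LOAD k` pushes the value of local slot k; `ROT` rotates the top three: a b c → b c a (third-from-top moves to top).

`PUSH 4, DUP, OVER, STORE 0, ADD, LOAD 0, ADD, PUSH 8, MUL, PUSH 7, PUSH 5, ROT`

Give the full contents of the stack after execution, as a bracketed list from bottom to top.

PUSH 4   [4]
DUP      [4, 4]
OVER     [4, 4, 4]
STORE 0  [4, 4]
ADD      [8]
LOAD 0   [8, 4]
ADD      [12]
PUSH 8   [12, 8]
MUL      [96]
PUSH 7   [96, 7]
PUSH 5   [96, 7, 5]
ROT      [7, 5, 96]

[7, 5, 96]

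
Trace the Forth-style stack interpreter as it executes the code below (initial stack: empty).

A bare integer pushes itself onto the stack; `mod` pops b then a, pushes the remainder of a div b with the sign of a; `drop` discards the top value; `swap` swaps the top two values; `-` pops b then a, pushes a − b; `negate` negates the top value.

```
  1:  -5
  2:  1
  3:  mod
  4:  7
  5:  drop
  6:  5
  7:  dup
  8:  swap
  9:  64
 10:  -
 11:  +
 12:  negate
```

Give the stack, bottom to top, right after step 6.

[0, 5]

-5   -> [-5]
1    -> [-5, 1]
mod  -> [0]
7    -> [0, 7]
drop -> [0]
5    -> [0, 5]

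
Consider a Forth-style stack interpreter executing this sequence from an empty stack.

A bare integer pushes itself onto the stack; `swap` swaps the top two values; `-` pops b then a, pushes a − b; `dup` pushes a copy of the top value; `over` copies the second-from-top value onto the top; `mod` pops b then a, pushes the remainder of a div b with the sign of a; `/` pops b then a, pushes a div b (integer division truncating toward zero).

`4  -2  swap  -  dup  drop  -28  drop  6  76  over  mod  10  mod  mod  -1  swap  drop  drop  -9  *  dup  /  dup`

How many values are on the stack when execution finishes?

4     [4]
-2    [4, -2]
swap  [-2, 4]
-     [-6]
dup   [-6, -6]
drop  [-6]
-28   [-6, -28]
drop  [-6]
6     [-6, 6]
76    [-6, 6, 76]
over  [-6, 6, 76, 6]
mod   [-6, 6, 4]
10    [-6, 6, 4, 10]
mod   [-6, 6, 4]
mod   [-6, 2]
-1    [-6, 2, -1]
swap  [-6, -1, 2]
drop  [-6, -1]
drop  [-6]
-9    [-6, -9]
*     [54]
dup   [54, 54]
/     [1]
dup   [1, 1]

2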